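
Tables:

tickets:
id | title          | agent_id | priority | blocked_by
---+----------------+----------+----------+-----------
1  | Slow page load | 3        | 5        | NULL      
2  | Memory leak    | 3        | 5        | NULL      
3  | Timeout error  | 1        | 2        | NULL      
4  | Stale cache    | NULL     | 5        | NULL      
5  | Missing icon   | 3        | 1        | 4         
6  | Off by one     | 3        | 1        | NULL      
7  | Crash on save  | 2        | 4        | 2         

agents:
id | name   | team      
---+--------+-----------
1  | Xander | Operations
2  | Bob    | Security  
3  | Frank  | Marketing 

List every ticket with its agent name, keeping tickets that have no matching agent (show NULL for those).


LEFT JOIN keeps every row from tickets (the left table); where agent_id has no match in agents, the agent columns become NULL. Walk through each ticket:
  - ticket 1 (Slow page load): agent_id=3 -> matches Frank
  - ticket 2 (Memory leak): agent_id=3 -> matches Frank
  - ticket 3 (Timeout error): agent_id=1 -> matches Xander
  - ticket 4 (Stale cache): agent_id=NULL, no match -> kept with NULL
  - ticket 5 (Missing icon): agent_id=3 -> matches Frank
  - ticket 6 (Off by one): agent_id=3 -> matches Frank
  - ticket 7 (Crash on save): agent_id=2 -> matches Bob
All 7 rows appear; 1 has NULL agent.

SQL:
SELECT a.title, b.name AS agent
FROM tickets a
LEFT JOIN agents b ON a.agent_id = b.id

Result:
title          | agent 
---------------+-------
Slow page load | Frank 
Memory leak    | Frank 
Timeout error  | Xander
Stale cache    | NULL  
Missing icon   | Frank 
Off by one     | Frank 
Crash on save  | Bob   


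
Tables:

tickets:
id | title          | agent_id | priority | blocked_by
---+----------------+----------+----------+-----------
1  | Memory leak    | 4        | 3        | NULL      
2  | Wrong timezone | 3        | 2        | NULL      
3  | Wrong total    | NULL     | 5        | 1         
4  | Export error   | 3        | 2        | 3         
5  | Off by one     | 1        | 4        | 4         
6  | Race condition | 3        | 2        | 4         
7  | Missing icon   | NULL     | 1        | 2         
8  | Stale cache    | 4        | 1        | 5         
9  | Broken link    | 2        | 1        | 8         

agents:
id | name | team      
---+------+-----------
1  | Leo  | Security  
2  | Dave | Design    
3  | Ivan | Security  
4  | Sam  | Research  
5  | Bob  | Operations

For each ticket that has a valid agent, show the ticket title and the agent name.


INNER JOIN keeps only tickets rows whose agent_id matches an id in agents. Walk through each ticket:
  - ticket 1 (Memory leak): agent_id=4 -> matches Sam
  - ticket 2 (Wrong timezone): agent_id=3 -> matches Ivan
  - ticket 3 (Wrong total): agent_id=NULL, no match -> dropped
  - ticket 4 (Export error): agent_id=3 -> matches Ivan
  - ticket 5 (Off by one): agent_id=1 -> matches Leo
  - ticket 6 (Race condition): agent_id=3 -> matches Ivan
  - ticket 7 (Missing icon): agent_id=NULL, no match -> dropped
  - ticket 8 (Stale cache): agent_id=4 -> matches Sam
  - ticket 9 (Broken link): agent_id=2 -> matches Dave
So 2 of 9 rows are dropped.

SQL:
SELECT a.title, b.name AS agent
FROM tickets a
INNER JOIN agents b ON a.agent_id = b.id

Result:
title          | agent
---------------+------
Memory leak    | Sam  
Wrong timezone | Ivan 
Export error   | Ivan 
Off by one     | Leo  
Race condition | Ivan 
Stale cache    | Sam  
Broken link    | Dave 


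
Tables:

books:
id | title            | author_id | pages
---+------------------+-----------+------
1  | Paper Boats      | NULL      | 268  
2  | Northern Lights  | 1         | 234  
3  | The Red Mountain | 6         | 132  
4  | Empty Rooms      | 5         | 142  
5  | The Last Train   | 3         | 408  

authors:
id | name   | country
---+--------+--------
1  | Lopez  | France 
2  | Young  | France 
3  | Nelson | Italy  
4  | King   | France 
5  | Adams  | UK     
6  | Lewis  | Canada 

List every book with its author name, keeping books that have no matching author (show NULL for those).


LEFT JOIN keeps every row from books (the left table); where author_id has no match in authors, the author columns become NULL. Walk through each book:
  - book 1 (Paper Boats): author_id=NULL, no match -> kept with NULL
  - book 2 (Northern Lights): author_id=1 -> matches Lopez
  - book 3 (The Red Mountain): author_id=6 -> matches Lewis
  - book 4 (Empty Rooms): author_id=5 -> matches Adams
  - book 5 (The Last Train): author_id=3 -> matches Nelson
All 5 rows appear; 1 has NULL author.

SQL:
SELECT a.title, b.name AS author
FROM books a
LEFT JOIN authors b ON a.author_id = b.id

Result:
title            | author
-----------------+-------
Paper Boats      | NULL  
Northern Lights  | Lopez 
The Red Mountain | Lewis 
Empty Rooms      | Adams 
The Last Train   | Nelson


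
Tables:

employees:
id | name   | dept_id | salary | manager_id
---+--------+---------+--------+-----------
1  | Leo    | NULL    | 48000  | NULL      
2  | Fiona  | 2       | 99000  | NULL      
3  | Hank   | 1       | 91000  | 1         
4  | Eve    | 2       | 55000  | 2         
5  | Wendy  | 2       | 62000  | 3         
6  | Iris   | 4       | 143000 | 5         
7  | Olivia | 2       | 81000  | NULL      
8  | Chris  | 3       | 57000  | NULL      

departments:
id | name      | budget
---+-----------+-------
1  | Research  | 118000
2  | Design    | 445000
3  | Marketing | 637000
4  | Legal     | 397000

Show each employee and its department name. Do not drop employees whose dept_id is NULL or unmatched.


LEFT JOIN keeps every row from employees (the left table); where dept_id has no match in departments, the department columns become NULL. Walk through each employee:
  - employee 1 (Leo): dept_id=NULL, no match -> kept with NULL
  - employee 2 (Fiona): dept_id=2 -> matches Design
  - employee 3 (Hank): dept_id=1 -> matches Research
  - employee 4 (Eve): dept_id=2 -> matches Design
  - employee 5 (Wendy): dept_id=2 -> matches Design
  - employee 6 (Iris): dept_id=4 -> matches Legal
  - employee 7 (Olivia): dept_id=2 -> matches Design
  - employee 8 (Chris): dept_id=3 -> matches Marketing
All 8 rows appear; 1 has NULL department.

SQL:
SELECT a.name, b.name AS department
FROM employees a
LEFT JOIN departments b ON a.dept_id = b.id

Result:
name   | department
-------+-----------
Leo    | NULL      
Fiona  | Design    
Hank   | Research  
Eve    | Design    
Wendy  | Design    
Iris   | Legal     
Olivia | Design    
Chris  | Marketing 


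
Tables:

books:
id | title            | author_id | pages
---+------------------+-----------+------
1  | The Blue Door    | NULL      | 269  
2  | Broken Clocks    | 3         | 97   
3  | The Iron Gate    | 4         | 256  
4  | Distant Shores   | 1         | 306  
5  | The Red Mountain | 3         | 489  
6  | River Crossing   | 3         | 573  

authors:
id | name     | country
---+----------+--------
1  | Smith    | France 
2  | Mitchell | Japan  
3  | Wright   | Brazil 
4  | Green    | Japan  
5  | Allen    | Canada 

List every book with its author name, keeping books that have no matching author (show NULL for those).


LEFT JOIN keeps every row from books (the left table); where author_id has no match in authors, the author columns become NULL. Walk through each book:
  - book 1 (The Blue Door): author_id=NULL, no match -> kept with NULL
  - book 2 (Broken Clocks): author_id=3 -> matches Wright
  - book 3 (The Iron Gate): author_id=4 -> matches Green
  - book 4 (Distant Shores): author_id=1 -> matches Smith
  - book 5 (The Red Mountain): author_id=3 -> matches Wright
  - book 6 (River Crossing): author_id=3 -> matches Wright
All 6 rows appear; 1 has NULL author.

SQL:
SELECT a.title, b.name AS author
FROM books a
LEFT JOIN authors b ON a.author_id = b.id

Result:
title            | author
-----------------+-------
The Blue Door    | NULL  
Broken Clocks    | Wright
The Iron Gate    | Green 
Distant Shores   | Smith 
The Red Mountain | Wright
River Crossing   | Wright


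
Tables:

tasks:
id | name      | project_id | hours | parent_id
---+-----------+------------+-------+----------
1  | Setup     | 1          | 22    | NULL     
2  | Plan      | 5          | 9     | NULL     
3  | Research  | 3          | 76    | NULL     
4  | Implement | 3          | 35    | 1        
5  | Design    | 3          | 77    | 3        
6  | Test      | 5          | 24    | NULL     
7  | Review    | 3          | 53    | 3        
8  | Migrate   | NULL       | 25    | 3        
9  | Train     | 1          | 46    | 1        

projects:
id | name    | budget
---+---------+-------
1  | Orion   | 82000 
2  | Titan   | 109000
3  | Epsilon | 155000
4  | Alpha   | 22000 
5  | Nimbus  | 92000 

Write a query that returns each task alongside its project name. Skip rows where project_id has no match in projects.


INNER JOIN keeps only tasks rows whose project_id matches an id in projects. Walk through each task:
  - task 1 (Setup): project_id=1 -> matches Orion
  - task 2 (Plan): project_id=5 -> matches Nimbus
  - task 3 (Research): project_id=3 -> matches Epsilon
  - task 4 (Implement): project_id=3 -> matches Epsilon
  - task 5 (Design): project_id=3 -> matches Epsilon
  - task 6 (Test): project_id=5 -> matches Nimbus
  - task 7 (Review): project_id=3 -> matches Epsilon
  - task 8 (Migrate): project_id=NULL, no match -> dropped
  - task 9 (Train): project_id=1 -> matches Orion
So 1 of 9 rows is dropped.

SQL:
SELECT a.name, b.name AS project
FROM tasks a
INNER JOIN projects b ON a.project_id = b.id

Result:
name      | project
----------+--------
Setup     | Orion  
Plan      | Nimbus 
Research  | Epsilon
Implement | Epsilon
Design    | Epsilon
Test      | Nimbus 
Review    | Epsilon
Train     | Orion  


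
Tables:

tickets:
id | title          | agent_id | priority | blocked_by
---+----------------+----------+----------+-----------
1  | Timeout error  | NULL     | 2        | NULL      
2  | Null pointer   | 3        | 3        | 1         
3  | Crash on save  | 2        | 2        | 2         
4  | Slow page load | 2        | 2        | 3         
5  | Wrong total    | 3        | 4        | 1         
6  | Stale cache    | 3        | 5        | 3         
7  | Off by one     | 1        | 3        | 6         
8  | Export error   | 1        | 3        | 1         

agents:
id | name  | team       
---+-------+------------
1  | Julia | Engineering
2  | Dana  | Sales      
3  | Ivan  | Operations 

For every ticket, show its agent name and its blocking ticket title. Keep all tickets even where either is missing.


Two LEFT JOINs from the same base table tickets: one to agents via agent_id, one to tickets itself via blocked_by. Both are LEFT so every ticket is preserved.
Match against agents:
  - ticket 1 (Timeout error): agent_id=NULL, no match -> kept with NULL
  - ticket 2 (Null pointer): agent_id=3 -> matches Ivan
  - ticket 3 (Crash on save): agent_id=2 -> matches Dana
  - ticket 4 (Slow page load): agent_id=2 -> matches Dana
  - ticket 5 (Wrong total): agent_id=3 -> matches Ivan
  - ticket 6 (Stale cache): agent_id=3 -> matches Ivan
  - ticket 7 (Off by one): agent_id=1 -> matches Julia
  - ticket 8 (Export error): agent_id=1 -> matches Julia
Match against tickets (self):
  - ticket 1 (Timeout error): blocked_by=NULL -> NULL
  - ticket 2 (Null pointer): blocked_by=1 -> Timeout error
  - ticket 3 (Crash on save): blocked_by=2 -> Null pointer
  - ticket 4 (Slow page load): blocked_by=3 -> Crash on save
  - ticket 5 (Wrong total): blocked_by=1 -> Timeout error
  - ticket 6 (Stale cache): blocked_by=3 -> Crash on save
  - ticket 7 (Off by one): blocked_by=6 -> Stale cache
  - ticket 8 (Export error): blocked_by=1 -> Timeout error

SQL:
SELECT a.title, b.name AS agent, c.title AS blocked_by
FROM tickets a
LEFT JOIN agents b ON a.agent_id = b.id
LEFT JOIN tickets c ON a.blocked_by = c.id

Result:
title          | agent | blocked_by   
---------------+-------+--------------
Timeout error  | NULL  | NULL         
Null pointer   | Ivan  | Timeout error
Crash on save  | Dana  | Null pointer 
Slow page load | Dana  | Crash on save
Wrong total    | Ivan  | Timeout error
Stale cache    | Ivan  | Crash on save
Off by one     | Julia | Stale cache  
Export error   | Julia | Timeout error


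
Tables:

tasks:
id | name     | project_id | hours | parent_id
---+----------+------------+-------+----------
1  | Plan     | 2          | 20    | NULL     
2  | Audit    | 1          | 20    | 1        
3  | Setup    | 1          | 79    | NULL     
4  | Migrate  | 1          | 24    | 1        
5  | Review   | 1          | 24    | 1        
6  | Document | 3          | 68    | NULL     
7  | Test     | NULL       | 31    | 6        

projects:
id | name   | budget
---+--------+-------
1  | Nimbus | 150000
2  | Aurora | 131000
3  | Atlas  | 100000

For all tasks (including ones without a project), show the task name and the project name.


LEFT JOIN keeps every row from tasks (the left table); where project_id has no match in projects, the project columns become NULL. Walk through each task:
  - task 1 (Plan): project_id=2 -> matches Aurora
  - task 2 (Audit): project_id=1 -> matches Nimbus
  - task 3 (Setup): project_id=1 -> matches Nimbus
  - task 4 (Migrate): project_id=1 -> matches Nimbus
  - task 5 (Review): project_id=1 -> matches Nimbus
  - task 6 (Document): project_id=3 -> matches Atlas
  - task 7 (Test): project_id=NULL, no match -> kept with NULL
All 7 rows appear; 1 has NULL project.

SQL:
SELECT a.name, b.name AS project
FROM tasks a
LEFT JOIN projects b ON a.project_id = b.id

Result:
name     | project
---------+--------
Plan     | Aurora 
Audit    | Nimbus 
Setup    | Nimbus 
Migrate  | Nimbus 
Review   | Nimbus 
Document | Atlas  
Test     | NULL   


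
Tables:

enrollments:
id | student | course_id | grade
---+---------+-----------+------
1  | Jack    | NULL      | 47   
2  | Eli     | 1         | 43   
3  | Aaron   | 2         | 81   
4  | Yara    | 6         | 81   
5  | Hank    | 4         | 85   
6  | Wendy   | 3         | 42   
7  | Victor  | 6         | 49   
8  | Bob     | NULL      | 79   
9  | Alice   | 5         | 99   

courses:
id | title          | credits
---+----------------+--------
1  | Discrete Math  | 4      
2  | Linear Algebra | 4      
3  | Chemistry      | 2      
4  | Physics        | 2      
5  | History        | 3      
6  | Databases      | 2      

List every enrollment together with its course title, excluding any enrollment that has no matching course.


INNER JOIN keeps only enrollments rows whose course_id matches an id in courses. Walk through each enrollment:
  - enrollment 1 (Jack): course_id=NULL, no match -> dropped
  - enrollment 2 (Eli): course_id=1 -> matches Discrete Math
  - enrollment 3 (Aaron): course_id=2 -> matches Linear Algebra
  - enrollment 4 (Yara): course_id=6 -> matches Databases
  - enrollment 5 (Hank): course_id=4 -> matches Physics
  - enrollment 6 (Wendy): course_id=3 -> matches Chemistry
  - enrollment 7 (Victor): course_id=6 -> matches Databases
  - enrollment 8 (Bob): course_id=NULL, no match -> dropped
  - enrollment 9 (Alice): course_id=5 -> matches History
So 2 of 9 rows are dropped.

SQL:
SELECT a.student, b.title AS course
FROM enrollments a
INNER JOIN courses b ON a.course_id = b.id

Result:
student | course        
--------+---------------
Eli     | Discrete Math 
Aaron   | Linear Algebra
Yara    | Databases     
Hank    | Physics       
Wendy   | Chemistry     
Victor  | Databases     
Alice   | History       


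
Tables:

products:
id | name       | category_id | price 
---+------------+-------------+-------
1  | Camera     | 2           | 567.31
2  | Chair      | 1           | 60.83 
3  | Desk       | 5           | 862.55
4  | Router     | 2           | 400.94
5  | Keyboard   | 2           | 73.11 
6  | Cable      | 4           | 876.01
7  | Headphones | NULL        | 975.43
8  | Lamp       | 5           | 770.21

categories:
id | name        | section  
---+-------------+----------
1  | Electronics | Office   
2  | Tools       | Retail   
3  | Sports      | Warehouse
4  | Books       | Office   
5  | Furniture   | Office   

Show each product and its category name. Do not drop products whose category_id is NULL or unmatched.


LEFT JOIN keeps every row from products (the left table); where category_id has no match in categories, the category columns become NULL. Walk through each product:
  - product 1 (Camera): category_id=2 -> matches Tools
  - product 2 (Chair): category_id=1 -> matches Electronics
  - product 3 (Desk): category_id=5 -> matches Furniture
  - product 4 (Router): category_id=2 -> matches Tools
  - product 5 (Keyboard): category_id=2 -> matches Tools
  - product 6 (Cable): category_id=4 -> matches Books
  - product 7 (Headphones): category_id=NULL, no match -> kept with NULL
  - product 8 (Lamp): category_id=5 -> matches Furniture
All 8 rows appear; 1 has NULL category.

SQL:
SELECT a.name, b.name AS category
FROM products a
LEFT JOIN categories b ON a.category_id = b.id

Result:
name       | category   
-----------+------------
Camera     | Tools      
Chair      | Electronics
Desk       | Furniture  
Router     | Tools      
Keyboard   | Tools      
Cable      | Books      
Headphones | NULL       
Lamp       | Furniture  


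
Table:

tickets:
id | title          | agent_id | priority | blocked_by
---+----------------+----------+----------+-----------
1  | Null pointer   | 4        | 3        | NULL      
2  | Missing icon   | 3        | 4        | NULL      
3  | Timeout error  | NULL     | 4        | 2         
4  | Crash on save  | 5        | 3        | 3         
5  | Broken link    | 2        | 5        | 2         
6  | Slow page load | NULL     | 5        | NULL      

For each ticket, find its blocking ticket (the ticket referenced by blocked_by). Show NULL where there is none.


This is a self-join: tickets is joined to a second copy of itself, matching each row's blocked_by to another row's id. Use LEFT JOIN so rows with blocked_by=NULL are kept.
  - ticket 1 (Null pointer): blocked_by=NULL -> NULL
  - ticket 2 (Missing icon): blocked_by=NULL -> NULL
  - ticket 3 (Timeout error): blocked_by=2 -> Missing icon
  - ticket 4 (Crash on save): blocked_by=3 -> Timeout error
  - ticket 5 (Broken link): blocked_by=2 -> Missing icon
  - ticket 6 (Slow page load): blocked_by=NULL -> NULL

SQL:
SELECT a.title AS item, b.title AS blocked_by
FROM tickets a
LEFT JOIN tickets b ON a.blocked_by = b.id

Result:
item           | blocked_by   
---------------+--------------
Null pointer   | NULL         
Missing icon   | NULL         
Timeout error  | Missing icon 
Crash on save  | Timeout error
Broken link    | Missing icon 
Slow page load | NULL         


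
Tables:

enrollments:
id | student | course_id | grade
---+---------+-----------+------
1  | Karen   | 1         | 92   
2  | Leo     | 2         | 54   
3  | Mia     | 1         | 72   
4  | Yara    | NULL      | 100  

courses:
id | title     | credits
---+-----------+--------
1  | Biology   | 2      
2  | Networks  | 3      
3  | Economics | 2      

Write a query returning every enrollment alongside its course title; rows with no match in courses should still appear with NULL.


LEFT JOIN keeps every row from enrollments (the left table); where course_id has no match in courses, the course columns become NULL. Walk through each enrollment:
  - enrollment 1 (Karen): course_id=1 -> matches Biology
  - enrollment 2 (Leo): course_id=2 -> matches Networks
  - enrollment 3 (Mia): course_id=1 -> matches Biology
  - enrollment 4 (Yara): course_id=NULL, no match -> kept with NULL
All 4 rows appear; 1 has NULL course.

SQL:
SELECT a.student, b.title AS course
FROM enrollments a
LEFT JOIN courses b ON a.course_id = b.id

Result:
student | course  
--------+---------
Karen   | Biology 
Leo     | Networks
Mia     | Biology 
Yara    | NULL    


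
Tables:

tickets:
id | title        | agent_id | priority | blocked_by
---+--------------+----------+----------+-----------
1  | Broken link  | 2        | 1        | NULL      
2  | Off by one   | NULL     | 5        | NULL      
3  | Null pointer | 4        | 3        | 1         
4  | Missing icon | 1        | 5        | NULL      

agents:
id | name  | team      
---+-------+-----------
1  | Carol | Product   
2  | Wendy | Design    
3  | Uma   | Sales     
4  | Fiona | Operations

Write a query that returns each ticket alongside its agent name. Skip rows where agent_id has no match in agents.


INNER JOIN keeps only tickets rows whose agent_id matches an id in agents. Walk through each ticket:
  - ticket 1 (Broken link): agent_id=2 -> matches Wendy
  - ticket 2 (Off by one): agent_id=NULL, no match -> dropped
  - ticket 3 (Null pointer): agent_id=4 -> matches Fiona
  - ticket 4 (Missing icon): agent_id=1 -> matches Carol
So 1 of 4 rows is dropped.

SQL:
SELECT a.title, b.name AS agent
FROM tickets a
INNER JOIN agents b ON a.agent_id = b.id

Result:
title        | agent
-------------+------
Broken link  | Wendy
Null pointer | Fiona
Missing icon | Carol


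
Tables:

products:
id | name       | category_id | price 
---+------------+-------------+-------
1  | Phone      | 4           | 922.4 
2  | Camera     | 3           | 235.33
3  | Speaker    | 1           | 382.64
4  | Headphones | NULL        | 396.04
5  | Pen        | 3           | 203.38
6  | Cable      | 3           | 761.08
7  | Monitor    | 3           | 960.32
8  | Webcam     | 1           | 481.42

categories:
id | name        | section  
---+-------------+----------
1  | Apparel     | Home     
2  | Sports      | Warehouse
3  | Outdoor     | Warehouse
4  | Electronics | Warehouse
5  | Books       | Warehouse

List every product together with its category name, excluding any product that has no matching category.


INNER JOIN keeps only products rows whose category_id matches an id in categories. Walk through each product:
  - product 1 (Phone): category_id=4 -> matches Electronics
  - product 2 (Camera): category_id=3 -> matches Outdoor
  - product 3 (Speaker): category_id=1 -> matches Apparel
  - product 4 (Headphones): category_id=NULL, no match -> dropped
  - product 5 (Pen): category_id=3 -> matches Outdoor
  - product 6 (Cable): category_id=3 -> matches Outdoor
  - product 7 (Monitor): category_id=3 -> matches Outdoor
  - product 8 (Webcam): category_id=1 -> matches Apparel
So 1 of 8 rows is dropped.

SQL:
SELECT a.name, b.name AS category
FROM products a
INNER JOIN categories b ON a.category_id = b.id

Result:
name    | category   
--------+------------
Phone   | Electronics
Camera  | Outdoor    
Speaker | Apparel    
Pen     | Outdoor    
Cable   | Outdoor    
Monitor | Outdoor    
Webcam  | Apparel    


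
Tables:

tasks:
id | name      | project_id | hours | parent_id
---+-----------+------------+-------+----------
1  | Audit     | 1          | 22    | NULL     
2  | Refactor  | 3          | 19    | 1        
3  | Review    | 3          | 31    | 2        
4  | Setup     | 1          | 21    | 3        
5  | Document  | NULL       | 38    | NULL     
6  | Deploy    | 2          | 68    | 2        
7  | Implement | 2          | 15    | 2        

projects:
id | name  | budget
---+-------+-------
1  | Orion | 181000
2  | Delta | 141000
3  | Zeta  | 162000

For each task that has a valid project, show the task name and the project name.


INNER JOIN keeps only tasks rows whose project_id matches an id in projects. Walk through each task:
  - task 1 (Audit): project_id=1 -> matches Orion
  - task 2 (Refactor): project_id=3 -> matches Zeta
  - task 3 (Review): project_id=3 -> matches Zeta
  - task 4 (Setup): project_id=1 -> matches Orion
  - task 5 (Document): project_id=NULL, no match -> dropped
  - task 6 (Deploy): project_id=2 -> matches Delta
  - task 7 (Implement): project_id=2 -> matches Delta
So 1 of 7 rows is dropped.

SQL:
SELECT a.name, b.name AS project
FROM tasks a
INNER JOIN projects b ON a.project_id = b.id

Result:
name      | project
----------+--------
Audit     | Orion  
Refactor  | Zeta   
Review    | Zeta   
Setup     | Orion  
Deploy    | Delta  
Implement | Delta  


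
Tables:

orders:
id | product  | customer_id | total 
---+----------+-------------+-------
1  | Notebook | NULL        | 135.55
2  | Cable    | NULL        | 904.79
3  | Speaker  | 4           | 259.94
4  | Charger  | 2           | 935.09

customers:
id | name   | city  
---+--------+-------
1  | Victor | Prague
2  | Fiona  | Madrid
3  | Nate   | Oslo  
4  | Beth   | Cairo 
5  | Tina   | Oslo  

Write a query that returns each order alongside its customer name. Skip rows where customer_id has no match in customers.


INNER JOIN keeps only orders rows whose customer_id matches an id in customers. Walk through each order:
  - order 1 (Notebook): customer_id=NULL, no match -> dropped
  - order 2 (Cable): customer_id=NULL, no match -> dropped
  - order 3 (Speaker): customer_id=4 -> matches Beth
  - order 4 (Charger): customer_id=2 -> matches Fiona
So 2 of 4 rows are dropped.

SQL:
SELECT a.product, b.name AS customer
FROM orders a
INNER JOIN customers b ON a.customer_id = b.id

Result:
product | customer
--------+---------
Speaker | Beth    
Charger | Fiona   


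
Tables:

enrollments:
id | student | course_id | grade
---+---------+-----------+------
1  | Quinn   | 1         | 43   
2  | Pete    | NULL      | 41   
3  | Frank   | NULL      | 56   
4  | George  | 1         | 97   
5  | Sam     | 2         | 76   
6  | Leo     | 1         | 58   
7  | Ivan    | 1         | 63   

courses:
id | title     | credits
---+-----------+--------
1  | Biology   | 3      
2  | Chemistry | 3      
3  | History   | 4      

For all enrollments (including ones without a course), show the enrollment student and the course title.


LEFT JOIN keeps every row from enrollments (the left table); where course_id has no match in courses, the course columns become NULL. Walk through each enrollment:
  - enrollment 1 (Quinn): course_id=1 -> matches Biology
  - enrollment 2 (Pete): course_id=NULL, no match -> kept with NULL
  - enrollment 3 (Frank): course_id=NULL, no match -> kept with NULL
  - enrollment 4 (George): course_id=1 -> matches Biology
  - enrollment 5 (Sam): course_id=2 -> matches Chemistry
  - enrollment 6 (Leo): course_id=1 -> matches Biology
  - enrollment 7 (Ivan): course_id=1 -> matches Biology
All 7 rows appear; 2 have NULL course.

SQL:
SELECT a.student, b.title AS course
FROM enrollments a
LEFT JOIN courses b ON a.course_id = b.id

Result:
student | course   
--------+----------
Quinn   | Biology  
Pete    | NULL     
Frank   | NULL     
George  | Biology  
Sam     | Chemistry
Leo     | Biology  
Ivan    | Biology  


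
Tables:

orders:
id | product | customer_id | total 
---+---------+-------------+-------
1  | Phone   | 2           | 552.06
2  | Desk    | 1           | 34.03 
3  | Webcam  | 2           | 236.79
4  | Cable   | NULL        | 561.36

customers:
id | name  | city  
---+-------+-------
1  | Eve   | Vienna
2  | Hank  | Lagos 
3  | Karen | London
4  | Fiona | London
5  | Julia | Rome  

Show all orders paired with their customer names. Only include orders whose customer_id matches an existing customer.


INNER JOIN keeps only orders rows whose customer_id matches an id in customers. Walk through each order:
  - order 1 (Phone): customer_id=2 -> matches Hank
  - order 2 (Desk): customer_id=1 -> matches Eve
  - order 3 (Webcam): customer_id=2 -> matches Hank
  - order 4 (Cable): customer_id=NULL, no match -> dropped
So 1 of 4 rows is dropped.

SQL:
SELECT a.product, b.name AS customer
FROM orders a
INNER JOIN customers b ON a.customer_id = b.id

Result:
product | customer
--------+---------
Phone   | Hank    
Desk    | Eve     
Webcam  | Hank    


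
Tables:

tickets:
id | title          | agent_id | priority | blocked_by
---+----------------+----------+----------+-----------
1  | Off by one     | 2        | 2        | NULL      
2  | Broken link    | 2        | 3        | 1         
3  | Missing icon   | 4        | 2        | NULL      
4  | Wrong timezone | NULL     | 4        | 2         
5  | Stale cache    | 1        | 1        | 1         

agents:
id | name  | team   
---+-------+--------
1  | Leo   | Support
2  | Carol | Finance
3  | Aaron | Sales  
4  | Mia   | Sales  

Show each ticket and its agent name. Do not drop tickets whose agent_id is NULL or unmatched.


LEFT JOIN keeps every row from tickets (the left table); where agent_id has no match in agents, the agent columns become NULL. Walk through each ticket:
  - ticket 1 (Off by one): agent_id=2 -> matches Carol
  - ticket 2 (Broken link): agent_id=2 -> matches Carol
  - ticket 3 (Missing icon): agent_id=4 -> matches Mia
  - ticket 4 (Wrong timezone): agent_id=NULL, no match -> kept with NULL
  - ticket 5 (Stale cache): agent_id=1 -> matches Leo
All 5 rows appear; 1 has NULL agent.

SQL:
SELECT a.title, b.name AS agent
FROM tickets a
LEFT JOIN agents b ON a.agent_id = b.id

Result:
title          | agent
---------------+------
Off by one     | Carol
Broken link    | Carol
Missing icon   | Mia  
Wrong timezone | NULL 
Stale cache    | Leo  


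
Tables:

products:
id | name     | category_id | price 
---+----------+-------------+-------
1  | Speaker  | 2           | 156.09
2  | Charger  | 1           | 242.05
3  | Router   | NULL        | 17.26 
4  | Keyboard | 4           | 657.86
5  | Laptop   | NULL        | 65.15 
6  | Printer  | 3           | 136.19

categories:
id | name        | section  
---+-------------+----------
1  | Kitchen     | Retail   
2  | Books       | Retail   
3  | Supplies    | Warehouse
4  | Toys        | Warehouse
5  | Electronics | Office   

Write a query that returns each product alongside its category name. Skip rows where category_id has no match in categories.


INNER JOIN keeps only products rows whose category_id matches an id in categories. Walk through each product:
  - product 1 (Speaker): category_id=2 -> matches Books
  - product 2 (Charger): category_id=1 -> matches Kitchen
  - product 3 (Router): category_id=NULL, no match -> dropped
  - product 4 (Keyboard): category_id=4 -> matches Toys
  - product 5 (Laptop): category_id=NULL, no match -> dropped
  - product 6 (Printer): category_id=3 -> matches Supplies
So 2 of 6 rows are dropped.

SQL:
SELECT a.name, b.name AS category
FROM products a
INNER JOIN categories b ON a.category_id = b.id

Result:
name     | category
---------+---------
Speaker  | Books   
Charger  | Kitchen 
Keyboard | Toys    
Printer  | Supplies


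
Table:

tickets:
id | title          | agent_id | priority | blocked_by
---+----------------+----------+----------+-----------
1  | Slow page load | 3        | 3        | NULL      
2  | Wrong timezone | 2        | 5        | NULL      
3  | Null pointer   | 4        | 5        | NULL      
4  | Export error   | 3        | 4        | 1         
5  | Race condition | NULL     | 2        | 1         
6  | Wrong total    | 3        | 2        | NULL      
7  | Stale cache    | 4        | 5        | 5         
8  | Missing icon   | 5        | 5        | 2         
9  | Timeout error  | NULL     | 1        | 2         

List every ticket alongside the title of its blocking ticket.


This is a self-join: tickets is joined to a second copy of itself, matching each row's blocked_by to another row's id. Use LEFT JOIN so rows with blocked_by=NULL are kept.
  - ticket 1 (Slow page load): blocked_by=NULL -> NULL
  - ticket 2 (Wrong timezone): blocked_by=NULL -> NULL
  - ticket 3 (Null pointer): blocked_by=NULL -> NULL
  - ticket 4 (Export error): blocked_by=1 -> Slow page load
  - ticket 5 (Race condition): blocked_by=1 -> Slow page load
  - ticket 6 (Wrong total): blocked_by=NULL -> NULL
  - ticket 7 (Stale cache): blocked_by=5 -> Race condition
  - ticket 8 (Missing icon): blocked_by=2 -> Wrong timezone
  - ticket 9 (Timeout error): blocked_by=2 -> Wrong timezone

SQL:
SELECT a.title AS item, b.title AS blocked_by
FROM tickets a
LEFT JOIN tickets b ON a.blocked_by = b.id

Result:
item           | blocked_by    
---------------+---------------
Slow page load | NULL          
Wrong timezone | NULL          
Null pointer   | NULL          
Export error   | Slow page load
Race condition | Slow page load
Wrong total    | NULL          
Stale cache    | Race condition
Missing icon   | Wrong timezone
Timeout error  | Wrong timezone


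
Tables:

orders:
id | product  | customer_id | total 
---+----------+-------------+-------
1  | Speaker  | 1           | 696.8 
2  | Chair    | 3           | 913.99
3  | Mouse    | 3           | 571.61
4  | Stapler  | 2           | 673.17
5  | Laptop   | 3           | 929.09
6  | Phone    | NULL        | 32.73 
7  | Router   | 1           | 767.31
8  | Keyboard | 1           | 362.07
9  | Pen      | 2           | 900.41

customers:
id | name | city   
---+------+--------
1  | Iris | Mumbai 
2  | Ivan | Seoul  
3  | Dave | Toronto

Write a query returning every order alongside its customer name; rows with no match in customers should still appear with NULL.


LEFT JOIN keeps every row from orders (the left table); where customer_id has no match in customers, the customer columns become NULL. Walk through each order:
  - order 1 (Speaker): customer_id=1 -> matches Iris
  - order 2 (Chair): customer_id=3 -> matches Dave
  - order 3 (Mouse): customer_id=3 -> matches Dave
  - order 4 (Stapler): customer_id=2 -> matches Ivan
  - order 5 (Laptop): customer_id=3 -> matches Dave
  - order 6 (Phone): customer_id=NULL, no match -> kept with NULL
  - order 7 (Router): customer_id=1 -> matches Iris
  - order 8 (Keyboard): customer_id=1 -> matches Iris
  - order 9 (Pen): customer_id=2 -> matches Ivan
All 9 rows appear; 1 has NULL customer.

SQL:
SELECT a.product, b.name AS customer
FROM orders a
LEFT JOIN customers b ON a.customer_id = b.id

Result:
product  | customer
---------+---------
Speaker  | Iris    
Chair    | Dave    
Mouse    | Dave    
Stapler  | Ivan    
Laptop   | Dave    
Phone    | NULL    
Router   | Iris    
Keyboard | Iris    
Pen      | Ivan    


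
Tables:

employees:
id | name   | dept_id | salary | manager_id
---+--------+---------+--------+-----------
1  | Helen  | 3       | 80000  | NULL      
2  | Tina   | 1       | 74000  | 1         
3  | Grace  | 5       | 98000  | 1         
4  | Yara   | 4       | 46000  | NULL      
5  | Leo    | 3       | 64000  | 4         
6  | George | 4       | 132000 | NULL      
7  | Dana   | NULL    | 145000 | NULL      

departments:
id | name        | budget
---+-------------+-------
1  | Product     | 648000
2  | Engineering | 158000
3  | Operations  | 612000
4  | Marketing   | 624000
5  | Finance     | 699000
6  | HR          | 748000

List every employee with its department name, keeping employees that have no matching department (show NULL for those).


LEFT JOIN keeps every row from employees (the left table); where dept_id has no match in departments, the department columns become NULL. Walk through each employee:
  - employee 1 (Helen): dept_id=3 -> matches Operations
  - employee 2 (Tina): dept_id=1 -> matches Product
  - employee 3 (Grace): dept_id=5 -> matches Finance
  - employee 4 (Yara): dept_id=4 -> matches Marketing
  - employee 5 (Leo): dept_id=3 -> matches Operations
  - employee 6 (George): dept_id=4 -> matches Marketing
  - employee 7 (Dana): dept_id=NULL, no match -> kept with NULL
All 7 rows appear; 1 has NULL department.

SQL:
SELECT a.name, b.name AS department
FROM employees a
LEFT JOIN departments b ON a.dept_id = b.id

Result:
name   | department
-------+-----------
Helen  | Operations
Tina   | Product   
Grace  | Finance   
Yara   | Marketing 
Leo    | Operations
George | Marketing 
Dana   | NULL      


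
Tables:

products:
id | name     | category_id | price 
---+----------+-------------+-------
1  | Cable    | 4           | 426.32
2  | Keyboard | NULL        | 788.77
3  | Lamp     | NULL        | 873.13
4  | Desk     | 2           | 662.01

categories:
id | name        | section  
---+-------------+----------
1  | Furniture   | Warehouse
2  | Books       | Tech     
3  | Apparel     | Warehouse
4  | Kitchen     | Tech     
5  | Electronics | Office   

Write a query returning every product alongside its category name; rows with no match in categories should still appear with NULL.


LEFT JOIN keeps every row from products (the left table); where category_id has no match in categories, the category columns become NULL. Walk through each product:
  - product 1 (Cable): category_id=4 -> matches Kitchen
  - product 2 (Keyboard): category_id=NULL, no match -> kept with NULL
  - product 3 (Lamp): category_id=NULL, no match -> kept with NULL
  - product 4 (Desk): category_id=2 -> matches Books
All 4 rows appear; 2 have NULL category.

SQL:
SELECT a.name, b.name AS category
FROM products a
LEFT JOIN categories b ON a.category_id = b.id

Result:
name     | category
---------+---------
Cable    | Kitchen 
Keyboard | NULL    
Lamp     | NULL    
Desk     | Books   


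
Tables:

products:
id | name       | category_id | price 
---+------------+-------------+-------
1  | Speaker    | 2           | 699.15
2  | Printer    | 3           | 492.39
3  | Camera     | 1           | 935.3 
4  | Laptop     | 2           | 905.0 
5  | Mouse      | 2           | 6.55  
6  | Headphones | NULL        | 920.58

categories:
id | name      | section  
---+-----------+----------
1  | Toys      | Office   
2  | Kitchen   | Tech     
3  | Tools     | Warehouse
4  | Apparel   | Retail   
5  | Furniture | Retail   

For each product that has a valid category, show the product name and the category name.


INNER JOIN keeps only products rows whose category_id matches an id in categories. Walk through each product:
  - product 1 (Speaker): category_id=2 -> matches Kitchen
  - product 2 (Printer): category_id=3 -> matches Tools
  - product 3 (Camera): category_id=1 -> matches Toys
  - product 4 (Laptop): category_id=2 -> matches Kitchen
  - product 5 (Mouse): category_id=2 -> matches Kitchen
  - product 6 (Headphones): category_id=NULL, no match -> dropped
So 1 of 6 rows is dropped.

SQL:
SELECT a.name, b.name AS category
FROM products a
INNER JOIN categories b ON a.category_id = b.id

Result:
name    | category
--------+---------
Speaker | Kitchen 
Printer | Tools   
Camera  | Toys    
Laptop  | Kitchen 
Mouse   | Kitchen 


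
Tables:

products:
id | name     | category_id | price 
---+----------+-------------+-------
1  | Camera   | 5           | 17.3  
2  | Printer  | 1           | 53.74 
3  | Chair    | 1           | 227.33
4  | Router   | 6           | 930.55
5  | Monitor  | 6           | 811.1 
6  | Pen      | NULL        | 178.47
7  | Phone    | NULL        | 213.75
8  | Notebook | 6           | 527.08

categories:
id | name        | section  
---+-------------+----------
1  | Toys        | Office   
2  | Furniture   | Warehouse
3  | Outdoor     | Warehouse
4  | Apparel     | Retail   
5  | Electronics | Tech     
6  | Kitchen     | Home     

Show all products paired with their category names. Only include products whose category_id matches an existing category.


INNER JOIN keeps only products rows whose category_id matches an id in categories. Walk through each product:
  - product 1 (Camera): category_id=5 -> matches Electronics
  - product 2 (Printer): category_id=1 -> matches Toys
  - product 3 (Chair): category_id=1 -> matches Toys
  - product 4 (Router): category_id=6 -> matches Kitchen
  - product 5 (Monitor): category_id=6 -> matches Kitchen
  - product 6 (Pen): category_id=NULL, no match -> dropped
  - product 7 (Phone): category_id=NULL, no match -> dropped
  - product 8 (Notebook): category_id=6 -> matches Kitchen
So 2 of 8 rows are dropped.

SQL:
SELECT a.name, b.name AS category
FROM products a
INNER JOIN categories b ON a.category_id = b.id

Result:
name     | category   
---------+------------
Camera   | Electronics
Printer  | Toys       
Chair    | Toys       
Router   | Kitchen    
Monitor  | Kitchen    
Notebook | Kitchen    


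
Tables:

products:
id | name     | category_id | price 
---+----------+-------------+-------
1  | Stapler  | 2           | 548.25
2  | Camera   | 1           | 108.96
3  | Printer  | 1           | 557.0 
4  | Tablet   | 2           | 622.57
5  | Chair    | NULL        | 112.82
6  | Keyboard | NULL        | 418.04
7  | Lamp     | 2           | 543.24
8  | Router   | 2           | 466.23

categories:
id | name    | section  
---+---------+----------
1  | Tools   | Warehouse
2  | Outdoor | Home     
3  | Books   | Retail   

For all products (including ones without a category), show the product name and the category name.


LEFT JOIN keeps every row from products (the left table); where category_id has no match in categories, the category columns become NULL. Walk through each product:
  - product 1 (Stapler): category_id=2 -> matches Outdoor
  - product 2 (Camera): category_id=1 -> matches Tools
  - product 3 (Printer): category_id=1 -> matches Tools
  - product 4 (Tablet): category_id=2 -> matches Outdoor
  - product 5 (Chair): category_id=NULL, no match -> kept with NULL
  - product 6 (Keyboard): category_id=NULL, no match -> kept with NULL
  - product 7 (Lamp): category_id=2 -> matches Outdoor
  - product 8 (Router): category_id=2 -> matches Outdoor
All 8 rows appear; 2 have NULL category.

SQL:
SELECT a.name, b.name AS category
FROM products a
LEFT JOIN categories b ON a.category_id = b.id

Result:
name     | category
---------+---------
Stapler  | Outdoor 
Camera   | Tools   
Printer  | Tools   
Tablet   | Outdoor 
Chair    | NULL    
Keyboard | NULL    
Lamp     | Outdoor 
Router   | Outdoor 
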